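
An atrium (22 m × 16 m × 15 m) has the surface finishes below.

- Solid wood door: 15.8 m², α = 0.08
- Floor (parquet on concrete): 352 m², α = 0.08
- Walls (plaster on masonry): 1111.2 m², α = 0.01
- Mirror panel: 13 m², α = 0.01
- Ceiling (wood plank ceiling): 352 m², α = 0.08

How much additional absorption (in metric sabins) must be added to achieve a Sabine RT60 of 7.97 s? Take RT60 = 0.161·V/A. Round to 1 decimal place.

37.8 sabins

Equivalent absorption area: A₁ = 15.8×0.08 + 352×0.08 + 1111.2×0.01 + 13×0.01 + 352×0.08 = 68.826 m².
Target A₂ = 0.161·5280/7.97 = 106.660 sabins (V = 5280 m³).
ΔA = A₂ − A₁ = 106.660 − 68.826 = 37.8 sabins.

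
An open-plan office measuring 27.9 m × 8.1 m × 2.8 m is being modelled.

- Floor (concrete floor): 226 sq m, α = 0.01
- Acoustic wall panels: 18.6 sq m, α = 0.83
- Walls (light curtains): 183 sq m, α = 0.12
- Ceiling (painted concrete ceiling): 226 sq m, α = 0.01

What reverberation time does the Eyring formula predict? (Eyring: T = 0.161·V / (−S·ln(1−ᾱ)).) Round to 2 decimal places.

S = Σ Sᵢ = 653.6 sq m.
Σ(Sᵢαᵢ) = 226×0.01 + 18.6×0.83 + 183×0.12 + 226×0.01 = 41.918.
Mean coefficient ᾱ = A/S = 0.0641.
Eyring denominator: −S ln(1−ᾱ) = 43.299.
V = 27.9 × 8.1 × 2.8 = 632.772 m³.
T = 0.161·V/[−S·ln(1−ᾱ)] = 0.161·632.772/43.299 = 2.35 s.

2.35 sec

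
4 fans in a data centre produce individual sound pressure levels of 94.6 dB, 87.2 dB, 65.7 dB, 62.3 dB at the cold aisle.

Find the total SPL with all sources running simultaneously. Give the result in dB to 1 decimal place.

Σ 10^(Lᵢ/10) = 3.414e+09.
L_total = 10·log₁₀(3.414e+09) = 95.3 dB.

95.3 dB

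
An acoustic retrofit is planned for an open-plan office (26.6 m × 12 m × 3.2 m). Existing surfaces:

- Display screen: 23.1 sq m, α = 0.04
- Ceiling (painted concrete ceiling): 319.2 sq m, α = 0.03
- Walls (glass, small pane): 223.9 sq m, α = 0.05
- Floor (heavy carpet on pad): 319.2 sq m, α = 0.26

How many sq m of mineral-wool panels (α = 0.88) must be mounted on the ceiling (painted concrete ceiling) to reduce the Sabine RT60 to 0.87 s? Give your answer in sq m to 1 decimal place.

99.2

Summing Sᵢαᵢ: 0.924 + 9.576 + 11.195 + 82.992 → A₁ = 104.687 sabins.
Required A₂ = 0.161·1021.44/0.87 = 189.025 sabins.
Absorption to add: 189.025 − 104.687 = 84.338 sabins.
Net gain per sq m: Δα = 0.88 − 0.03 = 0.85.
Panel area = 84.338 / 0.85 = 99.2 sq m.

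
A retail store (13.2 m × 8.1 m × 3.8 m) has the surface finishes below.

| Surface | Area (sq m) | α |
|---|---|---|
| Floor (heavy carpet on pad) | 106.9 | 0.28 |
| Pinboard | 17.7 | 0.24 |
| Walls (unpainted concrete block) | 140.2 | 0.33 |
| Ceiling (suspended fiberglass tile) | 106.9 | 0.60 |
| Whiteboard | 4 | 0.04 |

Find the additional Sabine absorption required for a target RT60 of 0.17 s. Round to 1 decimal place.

Total absorption A₁ = 106.9*0.28 + 17.7*0.24 + 140.2*0.33 + 106.9*0.60 + 4*0.04
  = 29.932 + 4.248 + 46.266 + 64.140 + 0.160 = 144.746 sq m sabins.
For T = 0.17 s, need A₂ = 0.161·V/T = 0.161·406.296/0.17 = 384.786 sabins.
Shortfall: 384.786 − 144.746 = 240.0 sabins.

240.0 sabins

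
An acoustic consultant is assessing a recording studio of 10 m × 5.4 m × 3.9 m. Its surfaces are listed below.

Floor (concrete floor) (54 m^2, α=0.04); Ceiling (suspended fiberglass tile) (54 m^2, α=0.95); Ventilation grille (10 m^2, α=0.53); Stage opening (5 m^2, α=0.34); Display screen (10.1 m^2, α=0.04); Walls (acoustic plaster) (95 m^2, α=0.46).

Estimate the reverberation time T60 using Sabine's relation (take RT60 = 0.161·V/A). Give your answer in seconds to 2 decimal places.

0.32 s

Summing Sᵢαᵢ: 2.160 + 51.300 + 5.300 + 1.700 + 0.404 + 43.700 → A = 104.564 sabins.
Volume V = 10 × 5.4 × 3.9 = 210.6 m³.
T = 0.161 V/A = 0.161·210.6/104.564 = 0.32 s.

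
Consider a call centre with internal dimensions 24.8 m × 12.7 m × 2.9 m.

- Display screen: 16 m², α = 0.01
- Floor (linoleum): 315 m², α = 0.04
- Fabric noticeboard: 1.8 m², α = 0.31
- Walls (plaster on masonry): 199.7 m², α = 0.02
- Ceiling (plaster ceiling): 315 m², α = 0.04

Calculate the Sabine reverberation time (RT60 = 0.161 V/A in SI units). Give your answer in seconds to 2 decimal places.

4.92 s

Equivalent absorption area: A = 16·0.01 + 315·0.04 + 1.8·0.31 + 199.7·0.02 + 315·0.04 = 29.912 m².
Room volume: 913.384 m³.
RT60 = 0.161 · V / A = 0.161 × 913.384 / 29.912 = 4.92 s.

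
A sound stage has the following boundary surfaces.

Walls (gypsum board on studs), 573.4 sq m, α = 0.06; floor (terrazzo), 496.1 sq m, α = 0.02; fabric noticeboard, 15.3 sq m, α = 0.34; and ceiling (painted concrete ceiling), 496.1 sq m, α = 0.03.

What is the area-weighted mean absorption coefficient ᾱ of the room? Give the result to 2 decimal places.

S = Σ Sᵢ = 573.4 + 496.1 + 15.3 + 496.1 = 1580.9 sq m.
A = 573.4*0.06 + 496.1*0.02 + 15.3*0.34 + 496.1*0.03 = 64.411 sabins.
ᾱ = A/S = 0.04.

0.04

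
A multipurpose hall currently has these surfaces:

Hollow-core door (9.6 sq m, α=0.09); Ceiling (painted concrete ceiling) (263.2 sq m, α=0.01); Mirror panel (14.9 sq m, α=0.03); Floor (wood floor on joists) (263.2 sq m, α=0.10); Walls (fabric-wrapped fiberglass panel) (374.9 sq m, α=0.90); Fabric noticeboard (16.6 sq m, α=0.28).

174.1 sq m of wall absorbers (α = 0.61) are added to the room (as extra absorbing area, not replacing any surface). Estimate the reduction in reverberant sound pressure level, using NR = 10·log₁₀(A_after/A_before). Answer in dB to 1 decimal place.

Summing Sᵢαᵢ: 0.864 + 2.632 + 0.447 + 26.320 + 337.410 + 4.648 → A_before = 372.321 sabins.
Treatment contributes 174.1·0.61 = 106.201 sabins.
A_after = 372.321 + 106.201 = 478.522 sabins.
NR = 10·log₁₀(478.522/372.321) = 1.1 dB.

1.1 dB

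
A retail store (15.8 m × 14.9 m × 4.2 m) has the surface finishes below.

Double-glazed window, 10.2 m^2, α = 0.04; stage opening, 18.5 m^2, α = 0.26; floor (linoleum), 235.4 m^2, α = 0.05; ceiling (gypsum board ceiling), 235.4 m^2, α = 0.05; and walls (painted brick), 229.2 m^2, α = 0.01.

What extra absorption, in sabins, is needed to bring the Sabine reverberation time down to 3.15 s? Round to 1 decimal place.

19.5 sabins

A₁ = Σ Sᵢαᵢ = 10.2·0.04 + 18.5·0.26 + 235.4·0.05 + 235.4·0.05 + 229.2·0.01 = 31.050 sabins.
V = 988.764 m³. Required absorption A₂ = 0.161 × 988.764 / 3.15 = 50.537 sabins.
ΔA = A₂ − A₁ = 50.537 − 31.050 = 19.5 sabins.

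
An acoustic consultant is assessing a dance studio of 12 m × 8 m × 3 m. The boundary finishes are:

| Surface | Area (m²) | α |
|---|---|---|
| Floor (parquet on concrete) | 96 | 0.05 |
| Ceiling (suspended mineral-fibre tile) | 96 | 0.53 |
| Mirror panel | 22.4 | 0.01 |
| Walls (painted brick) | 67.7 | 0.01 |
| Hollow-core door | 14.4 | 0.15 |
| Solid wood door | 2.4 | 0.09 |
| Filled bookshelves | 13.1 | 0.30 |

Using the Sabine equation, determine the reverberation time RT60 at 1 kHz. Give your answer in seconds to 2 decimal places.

0.74 s

A = Σ Sᵢαᵢ = 96·0.05 + 96·0.53 + 22.4·0.01 + 67.7·0.01 + 14.4·0.15 + 2.4·0.09 + 13.1·0.30 = 62.887 sabins.
Room volume: 288 m³.
Sabine: RT60 = 0.161 × 288 / 62.887 = 0.74 s.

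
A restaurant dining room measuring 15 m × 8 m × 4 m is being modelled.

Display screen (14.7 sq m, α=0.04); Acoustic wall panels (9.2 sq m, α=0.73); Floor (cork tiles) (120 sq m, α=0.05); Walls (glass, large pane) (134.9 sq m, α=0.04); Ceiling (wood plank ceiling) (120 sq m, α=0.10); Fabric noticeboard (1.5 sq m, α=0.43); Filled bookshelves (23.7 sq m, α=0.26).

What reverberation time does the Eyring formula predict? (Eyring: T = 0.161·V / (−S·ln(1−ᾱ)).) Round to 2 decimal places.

S = Σ Sᵢ = 424.0 sq m.
Absorption A = 14.7×0.04 + 9.2×0.73 + 120×0.05 + 134.9×0.04 + 120×0.10 + 1.5×0.43 + 23.7×0.26 = 37.507 sabins.
ᾱ = 37.507 / 424.0 = 0.0885.
Eyring denominator: −S ln(1−ᾱ) = 39.289.
V = 15 × 8 × 4 = 480 m³.
T = 0.161·V/[−S·ln(1−ᾱ)] = 0.161·480/39.289 = 1.97 s.

1.97 sec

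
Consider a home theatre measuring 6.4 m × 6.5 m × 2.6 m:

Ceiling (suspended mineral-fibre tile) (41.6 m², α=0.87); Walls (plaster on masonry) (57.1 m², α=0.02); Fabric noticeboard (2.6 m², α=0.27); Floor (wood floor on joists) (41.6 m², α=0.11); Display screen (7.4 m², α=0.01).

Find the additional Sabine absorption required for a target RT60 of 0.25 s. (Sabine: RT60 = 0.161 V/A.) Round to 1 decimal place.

Total absorption A₁ = 41.6·0.87 + 57.1·0.02 + 2.6·0.27 + 41.6·0.11 + 7.4·0.01
  = 36.192 + 1.142 + 0.702 + 4.576 + 0.074 = 42.686 m² sabins.
Target A₂ = 0.161·108.16/0.25 = 69.655 sabins (V = 108.16 m³).
ΔA = A₂ − A₁ = 69.655 − 42.686 = 27.0 sabins.

27.0 sabins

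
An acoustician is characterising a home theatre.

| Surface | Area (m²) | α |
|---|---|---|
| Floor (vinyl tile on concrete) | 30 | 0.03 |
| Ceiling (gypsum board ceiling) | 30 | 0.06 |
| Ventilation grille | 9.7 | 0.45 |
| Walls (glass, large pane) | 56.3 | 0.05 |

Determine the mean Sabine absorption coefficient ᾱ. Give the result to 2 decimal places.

0.08

Total surface area S = 126.0 m².
Weighted sum Σ Sα = 9.880.
ᾱ = 9.880 / 126.0 = 0.08.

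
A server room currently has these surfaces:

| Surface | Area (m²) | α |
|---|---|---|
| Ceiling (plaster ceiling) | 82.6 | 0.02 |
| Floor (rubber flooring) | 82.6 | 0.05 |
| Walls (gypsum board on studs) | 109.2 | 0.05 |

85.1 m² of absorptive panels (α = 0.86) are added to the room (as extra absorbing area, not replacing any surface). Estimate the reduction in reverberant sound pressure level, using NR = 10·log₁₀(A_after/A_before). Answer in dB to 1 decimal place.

8.8 dB

Equivalent absorption area: A_before = 82.6×0.02 + 82.6×0.05 + 109.2×0.05 = 11.242 m².
Treatment contributes 85.1·0.86 = 73.186 sabins.
A_after = 11.242 + 73.186 = 84.428 sabins.
NR = 10·log₁₀(84.428/11.242) = 8.8 dB.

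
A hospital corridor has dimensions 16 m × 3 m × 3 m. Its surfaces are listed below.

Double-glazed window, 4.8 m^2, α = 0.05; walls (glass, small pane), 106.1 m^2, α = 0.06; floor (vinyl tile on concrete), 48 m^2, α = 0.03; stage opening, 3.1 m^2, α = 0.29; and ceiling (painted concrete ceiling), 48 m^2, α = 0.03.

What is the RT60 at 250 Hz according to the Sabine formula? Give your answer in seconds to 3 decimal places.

Summing Sᵢαᵢ: 0.240 + 6.366 + 1.440 + 0.899 + 1.440 → A = 10.385 sabins.
V = 16·3·3 = 144 m³.
RT60 = 0.161 · V / A = 0.161 × 144 / 10.385 = 2.232 s.

2.232 s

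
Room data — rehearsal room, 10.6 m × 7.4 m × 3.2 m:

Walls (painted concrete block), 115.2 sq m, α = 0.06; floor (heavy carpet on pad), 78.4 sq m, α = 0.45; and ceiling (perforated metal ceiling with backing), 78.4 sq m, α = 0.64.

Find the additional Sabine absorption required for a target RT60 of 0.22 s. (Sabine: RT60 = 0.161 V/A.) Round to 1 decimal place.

Equivalent absorption area: A₁ = 115.2·0.06 + 78.4·0.45 + 78.4·0.64 = 92.368 sq m.
Target A₂ = 0.161·251.008/0.22 = 183.692 sabins (V = 251.008 m³).
ΔA = A₂ − A₁ = 183.692 − 92.368 = 91.3 sabins.

91.3 sabins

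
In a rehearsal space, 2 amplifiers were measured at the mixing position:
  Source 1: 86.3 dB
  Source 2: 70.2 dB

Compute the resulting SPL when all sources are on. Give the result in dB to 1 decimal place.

86.4 dB

Σ 10^(Lᵢ/10) = 4.371e+08.
Back to dB: 10·log₁₀ Σ = 86.4 dB.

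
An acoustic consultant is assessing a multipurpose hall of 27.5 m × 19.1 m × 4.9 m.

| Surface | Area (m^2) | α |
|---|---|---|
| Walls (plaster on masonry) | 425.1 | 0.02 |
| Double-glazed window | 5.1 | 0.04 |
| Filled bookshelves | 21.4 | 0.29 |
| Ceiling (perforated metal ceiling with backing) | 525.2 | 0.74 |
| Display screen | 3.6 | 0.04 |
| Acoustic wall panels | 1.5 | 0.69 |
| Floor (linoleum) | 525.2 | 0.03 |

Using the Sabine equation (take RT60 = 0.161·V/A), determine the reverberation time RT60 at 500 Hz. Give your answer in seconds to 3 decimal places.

0.985 sec

Summing Sᵢαᵢ: 8.502 + 0.204 + 6.206 + 388.648 + 0.144 + 1.035 + 15.756 → A = 420.495 sabins.
Volume V = 27.5 × 19.1 × 4.9 = 2573.725 m³.
T = 0.161 V/A = 0.161·2573.725/420.495 = 0.985 s.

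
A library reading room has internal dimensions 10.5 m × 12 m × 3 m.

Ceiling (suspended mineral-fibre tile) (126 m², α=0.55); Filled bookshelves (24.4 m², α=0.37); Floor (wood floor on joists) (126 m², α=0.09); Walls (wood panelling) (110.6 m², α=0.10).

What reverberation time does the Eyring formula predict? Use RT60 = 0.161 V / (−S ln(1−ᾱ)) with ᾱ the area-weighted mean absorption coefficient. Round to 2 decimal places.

0.52 s

S = Σ Sᵢ = 387.0 m².
Σ(Sᵢαᵢ) = 126·0.55 + 24.4·0.37 + 126·0.09 + 110.6·0.10 = 100.728.
ᾱ = 100.728 / 387.0 = 0.2603.
−S·ln(1−ᾱ) = −387.0 × ln(1 − 0.2603) = 116.685.
V = 10.5 × 12 × 3 = 378 m³.
T = 0.161·V/[−S·ln(1−ᾱ)] = 0.161·378/116.685 = 0.52 s.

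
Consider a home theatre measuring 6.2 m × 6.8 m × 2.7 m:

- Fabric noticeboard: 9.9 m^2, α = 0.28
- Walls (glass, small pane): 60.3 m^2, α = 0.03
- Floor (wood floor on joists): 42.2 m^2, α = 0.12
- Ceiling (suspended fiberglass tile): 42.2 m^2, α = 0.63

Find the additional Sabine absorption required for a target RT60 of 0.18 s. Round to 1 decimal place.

Total absorption A₁ = 9.9*0.28 + 60.3*0.03 + 42.2*0.12 + 42.2*0.63
  = 2.772 + 1.809 + 5.064 + 26.586 = 36.231 m^2 sabins.
V = 113.832 m³. Required absorption A₂ = 0.161 × 113.832 / 0.18 = 101.816 sabins.
Additional absorption ΔA = 101.816 − 36.231 = 65.6 sabins.

65.6 sabins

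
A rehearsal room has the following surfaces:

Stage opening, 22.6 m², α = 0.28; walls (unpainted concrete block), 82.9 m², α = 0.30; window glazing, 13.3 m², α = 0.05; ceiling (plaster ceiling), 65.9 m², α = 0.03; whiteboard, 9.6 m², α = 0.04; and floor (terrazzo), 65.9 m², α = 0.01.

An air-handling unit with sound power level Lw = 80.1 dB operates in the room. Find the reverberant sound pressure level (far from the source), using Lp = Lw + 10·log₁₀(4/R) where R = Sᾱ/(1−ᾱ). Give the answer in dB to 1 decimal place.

70.1 dB

Σ(Sᵢαᵢ) = 22.6·0.28 + 82.9·0.30 + 13.3·0.05 + 65.9·0.03 + 9.6·0.04 + 65.9·0.01 = 34.883; total area S = 260.2 m².
ᾱ = 0.1341, so room constant R = A/(1−ᾱ) = 40.285 m².
Lp = 80.1 + 10·log₁₀(4/40.285) = 80.1 + (-10.03) = 70.1 dB.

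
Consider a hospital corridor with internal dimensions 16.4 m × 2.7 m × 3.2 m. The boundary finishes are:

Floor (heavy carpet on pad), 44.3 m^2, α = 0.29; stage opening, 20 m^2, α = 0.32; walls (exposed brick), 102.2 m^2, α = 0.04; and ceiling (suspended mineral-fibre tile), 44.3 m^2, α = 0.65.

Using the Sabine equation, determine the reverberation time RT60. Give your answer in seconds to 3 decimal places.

0.438 seconds

Total absorption A = 44.3·0.29 + 20·0.32 + 102.2·0.04 + 44.3·0.65
  = 12.847 + 6.400 + 4.088 + 28.795 = 52.130 m^2 sabins.
Room volume: 141.696 m³.
T = 0.161 V/A = 0.161·141.696/52.130 = 0.438 s.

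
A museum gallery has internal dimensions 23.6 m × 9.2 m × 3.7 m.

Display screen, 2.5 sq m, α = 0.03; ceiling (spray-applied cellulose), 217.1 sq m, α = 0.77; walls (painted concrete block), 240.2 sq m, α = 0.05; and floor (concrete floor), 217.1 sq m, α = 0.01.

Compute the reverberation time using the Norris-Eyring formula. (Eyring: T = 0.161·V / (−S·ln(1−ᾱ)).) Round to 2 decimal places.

S = Σ Sᵢ = 676.9 sq m.
Absorption A = 2.5×0.03 + 217.1×0.77 + 240.2×0.05 + 217.1×0.01 = 181.423 sabins.
Mean coefficient ᾱ = A/S = 0.2680.
Eyring denominator: −S ln(1−ᾱ) = 211.176.
V = 23.6 × 9.2 × 3.7 = 803.344 m³.
RT60 = 0.161 × 803.344 / 211.176 = 0.61 s.

0.61 s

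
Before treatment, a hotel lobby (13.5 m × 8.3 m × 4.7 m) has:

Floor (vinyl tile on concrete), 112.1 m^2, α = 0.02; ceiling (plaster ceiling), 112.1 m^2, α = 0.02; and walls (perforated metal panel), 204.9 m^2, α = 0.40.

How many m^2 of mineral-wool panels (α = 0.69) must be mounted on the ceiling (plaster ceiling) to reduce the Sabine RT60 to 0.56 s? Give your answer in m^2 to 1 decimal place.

97.0

Equivalent absorption area: A₁ = 112.1·0.02 + 112.1·0.02 + 204.9·0.40 = 86.444 m^2.
Required A₂ = 0.161·526.635/0.56 = 151.408 sabins.
Absorption to add: 151.408 − 86.444 = 64.964 sabins.
Net gain per m^2: Δα = 0.69 − 0.02 = 0.67.
Area = ΔA/Δα = 64.964/0.67 = 97.0 m^2.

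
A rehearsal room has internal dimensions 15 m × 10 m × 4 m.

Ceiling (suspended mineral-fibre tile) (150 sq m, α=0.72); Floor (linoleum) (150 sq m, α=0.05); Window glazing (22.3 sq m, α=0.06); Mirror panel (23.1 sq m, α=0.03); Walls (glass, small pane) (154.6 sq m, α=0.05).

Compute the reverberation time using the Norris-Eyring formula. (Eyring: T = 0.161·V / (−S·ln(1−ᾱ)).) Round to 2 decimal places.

S = Σ Sᵢ = 500.0 sq m.
Absorption A = 150×0.72 + 150×0.05 + 22.3×0.06 + 23.1×0.03 + 154.6×0.05 = 125.261 sabins.
ᾱ = 125.261 / 500.0 = 0.2505.
Eyring denominator: −S ln(1−ᾱ) = 144.174.
V = 15 × 10 × 4 = 600 m³.
RT60 = 0.161 × 600 / 144.174 = 0.67 s.

0.67 seconds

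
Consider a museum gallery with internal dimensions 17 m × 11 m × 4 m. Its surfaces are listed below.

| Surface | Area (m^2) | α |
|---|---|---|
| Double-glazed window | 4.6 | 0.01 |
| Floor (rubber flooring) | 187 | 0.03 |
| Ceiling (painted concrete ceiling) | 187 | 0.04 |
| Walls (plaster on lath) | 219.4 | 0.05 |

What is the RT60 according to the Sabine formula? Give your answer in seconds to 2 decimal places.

5.00 sec

Total absorption A = 4.6*0.01 + 187*0.03 + 187*0.04 + 219.4*0.05
  = 0.046 + 5.610 + 7.480 + 10.970 = 24.106 m^2 sabins.
V = 17·11·4 = 748 m³.
RT60 = 0.161 · V / A = 0.161 × 748 / 24.106 = 5.00 s.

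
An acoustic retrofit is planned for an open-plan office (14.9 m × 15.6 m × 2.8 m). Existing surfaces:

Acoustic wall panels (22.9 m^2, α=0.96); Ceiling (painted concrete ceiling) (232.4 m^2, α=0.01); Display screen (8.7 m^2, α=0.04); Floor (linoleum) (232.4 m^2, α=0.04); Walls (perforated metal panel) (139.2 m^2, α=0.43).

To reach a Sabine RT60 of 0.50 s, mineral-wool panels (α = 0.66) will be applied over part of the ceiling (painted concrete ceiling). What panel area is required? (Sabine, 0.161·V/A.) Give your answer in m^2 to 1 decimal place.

A₁ = Σ Sᵢαᵢ = 22.9*0.96 + 232.4*0.01 + 8.7*0.04 + 232.4*0.04 + 139.2*0.43 = 93.808 sabins.
V = 650.832 m³. Target absorption A₂ = 0.161 × 650.832 / 0.50 = 209.568 sabins.
ΔA needed = 209.568 − 93.808 = 115.760 sabins.
Net gain per m^2: Δα = 0.66 − 0.01 = 0.65.
Panel area = 115.760 / 0.65 = 178.1 m^2.

178.1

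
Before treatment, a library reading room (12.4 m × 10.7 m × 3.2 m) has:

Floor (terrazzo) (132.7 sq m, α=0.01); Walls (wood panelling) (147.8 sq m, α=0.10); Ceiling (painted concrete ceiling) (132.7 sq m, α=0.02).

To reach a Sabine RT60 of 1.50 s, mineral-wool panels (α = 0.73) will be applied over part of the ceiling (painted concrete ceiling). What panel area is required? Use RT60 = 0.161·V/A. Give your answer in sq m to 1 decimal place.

37.8

Summing Sᵢαᵢ: 1.327 + 14.780 + 2.654 → A₁ = 18.761 sabins.
Required A₂ = 0.161·424.576/1.50 = 45.571 sabins.
Absorption to add: 45.571 − 18.761 = 26.810 sabins.
Each sq m of panel replacing the ceiling (painted concrete ceiling) adds (0.73 − 0.02) = 0.71 sabins.
Area = ΔA/Δα = 26.810/0.71 = 37.8 sq m.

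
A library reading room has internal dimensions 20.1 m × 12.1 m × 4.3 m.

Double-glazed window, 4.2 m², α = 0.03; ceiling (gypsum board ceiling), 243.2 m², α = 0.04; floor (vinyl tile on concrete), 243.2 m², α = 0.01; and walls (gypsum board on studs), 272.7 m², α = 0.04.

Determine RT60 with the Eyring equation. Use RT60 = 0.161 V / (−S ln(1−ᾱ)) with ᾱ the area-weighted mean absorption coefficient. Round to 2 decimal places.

7.15 sec

S = Σ Sᵢ = 763.3 m².
Σ(Sᵢαᵢ) = 4.2×0.03 + 243.2×0.04 + 243.2×0.01 + 272.7×0.04 = 23.194.
Mean coefficient ᾱ = A/S = 0.0304.
Eyring denominator: −S ln(1−ᾱ) = 23.564.
V = 20.1 × 12.1 × 4.3 = 1045.803 m³.
T = 0.161·V/[−S·ln(1−ᾱ)] = 0.161·1045.803/23.564 = 7.15 s.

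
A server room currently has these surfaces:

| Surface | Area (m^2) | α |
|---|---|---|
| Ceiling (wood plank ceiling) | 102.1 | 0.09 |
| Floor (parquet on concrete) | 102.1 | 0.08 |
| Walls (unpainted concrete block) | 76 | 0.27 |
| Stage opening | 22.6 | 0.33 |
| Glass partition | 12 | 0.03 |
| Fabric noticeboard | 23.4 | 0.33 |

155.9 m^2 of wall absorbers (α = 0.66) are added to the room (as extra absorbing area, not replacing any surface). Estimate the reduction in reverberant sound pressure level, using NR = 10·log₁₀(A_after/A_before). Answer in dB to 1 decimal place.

4.7 dB

Equivalent absorption area: A_before = 102.1×0.09 + 102.1×0.08 + 76×0.27 + 22.6×0.33 + 12×0.03 + 23.4×0.33 = 53.417 m^2.
Added absorption = 155.9 × 0.66 = 102.894 sabins.
A_after = 53.417 + 102.894 = 156.311 sabins.
Reduction = 10 log₁₀(A_after/A_before) = 10 log₁₀(2.9262) = 4.7 dB.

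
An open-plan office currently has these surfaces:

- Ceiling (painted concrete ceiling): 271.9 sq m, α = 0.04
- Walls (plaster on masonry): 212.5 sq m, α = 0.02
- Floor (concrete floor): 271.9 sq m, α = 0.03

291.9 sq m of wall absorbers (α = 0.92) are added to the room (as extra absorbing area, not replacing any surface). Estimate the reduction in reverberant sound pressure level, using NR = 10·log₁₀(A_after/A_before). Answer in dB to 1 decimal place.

11.0 dB

A_before = Σ Sᵢαᵢ = 271.9×0.04 + 212.5×0.02 + 271.9×0.03 = 23.283 sabins.
Treatment contributes 291.9·0.92 = 268.548 sabins.
A_after = 23.283 + 268.548 = 291.831 sabins.
NR = 10·log₁₀(291.831/23.283) = 11.0 dB.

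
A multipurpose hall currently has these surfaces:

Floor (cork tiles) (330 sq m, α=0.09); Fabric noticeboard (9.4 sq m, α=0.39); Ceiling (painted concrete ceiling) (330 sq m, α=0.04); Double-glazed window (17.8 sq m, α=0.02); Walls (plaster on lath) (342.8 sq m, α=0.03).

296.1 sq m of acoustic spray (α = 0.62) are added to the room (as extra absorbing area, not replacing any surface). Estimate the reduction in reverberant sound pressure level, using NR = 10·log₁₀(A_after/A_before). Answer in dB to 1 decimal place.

6.2 dB

A_before = Σ Sᵢαᵢ = 330·0.09 + 9.4·0.39 + 330·0.04 + 17.8·0.02 + 342.8·0.03 = 57.206 sabins.
Added absorption = 296.1 × 0.62 = 183.582 sabins.
New total A_after = 240.788 sabins.
NR = 10·log₁₀(240.788/57.206) = 6.2 dB.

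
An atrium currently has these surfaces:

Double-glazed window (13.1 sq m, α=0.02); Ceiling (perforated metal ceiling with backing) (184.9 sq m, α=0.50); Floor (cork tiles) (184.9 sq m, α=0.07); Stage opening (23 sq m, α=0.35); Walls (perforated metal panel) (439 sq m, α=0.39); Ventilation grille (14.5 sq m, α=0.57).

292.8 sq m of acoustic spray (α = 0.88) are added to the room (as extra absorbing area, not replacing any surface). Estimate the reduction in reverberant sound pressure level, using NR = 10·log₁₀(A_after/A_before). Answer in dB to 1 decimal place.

A_before = Σ Sᵢαᵢ = 13.1*0.02 + 184.9*0.50 + 184.9*0.07 + 23*0.35 + 439*0.39 + 14.5*0.57 = 293.180 sabins.
Added absorption = 292.8 × 0.88 = 257.664 sabins.
New total A_after = 550.844 sabins.
NR = 10·log₁₀(550.844/293.180) = 2.7 dB.

2.7 dB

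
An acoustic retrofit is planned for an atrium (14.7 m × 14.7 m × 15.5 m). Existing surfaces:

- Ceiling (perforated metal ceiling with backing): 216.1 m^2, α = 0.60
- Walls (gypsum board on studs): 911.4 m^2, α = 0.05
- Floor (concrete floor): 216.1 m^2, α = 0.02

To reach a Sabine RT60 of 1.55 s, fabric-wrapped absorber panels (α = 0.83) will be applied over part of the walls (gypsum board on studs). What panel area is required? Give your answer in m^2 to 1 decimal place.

215.8

A₁ = Σ Sᵢαᵢ = 216.1×0.60 + 911.4×0.05 + 216.1×0.02 = 179.552 sabins.
V = 3349.395 m³. Target absorption A₂ = 0.161 × 3349.395 / 1.55 = 347.905 sabins.
Absorption to add: 347.905 − 179.552 = 168.353 sabins.
Net gain per m^2: Δα = 0.83 − 0.05 = 0.78.
Panel area = 168.353 / 0.78 = 215.8 m^2.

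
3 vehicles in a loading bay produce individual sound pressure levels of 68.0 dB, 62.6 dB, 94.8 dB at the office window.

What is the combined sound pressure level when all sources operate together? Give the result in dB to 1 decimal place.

94.8 dB

Σ 10^(Lᵢ/10) = 3.028e+09.
L_total = 10·log₁₀(3.028e+09) = 94.8 dB.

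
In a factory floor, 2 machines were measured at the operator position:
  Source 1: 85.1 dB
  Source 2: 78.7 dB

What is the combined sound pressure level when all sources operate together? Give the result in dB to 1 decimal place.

86.0 dB

Sum in the linear (power) domain: Σ 10^(Lᵢ/10) = 10^(85.1/10) + 10^(78.7/10) = 3.977e+08.
Combined level = 10 log₁₀(3.977e+08) = 86.0 dB.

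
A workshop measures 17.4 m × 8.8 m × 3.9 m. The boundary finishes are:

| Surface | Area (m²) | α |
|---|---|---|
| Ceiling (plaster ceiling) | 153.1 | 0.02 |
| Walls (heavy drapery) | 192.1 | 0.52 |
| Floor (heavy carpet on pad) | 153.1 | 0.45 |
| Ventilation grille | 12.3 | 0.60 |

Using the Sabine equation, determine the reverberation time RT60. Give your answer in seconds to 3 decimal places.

0.536 sec

A = Σ Sᵢαᵢ = 153.1*0.02 + 192.1*0.52 + 153.1*0.45 + 12.3*0.60 = 179.229 sabins.
V = 17.4·8.8·3.9 = 597.168 m³.
RT60 = 0.161 · V / A = 0.161 × 597.168 / 179.229 = 0.536 s.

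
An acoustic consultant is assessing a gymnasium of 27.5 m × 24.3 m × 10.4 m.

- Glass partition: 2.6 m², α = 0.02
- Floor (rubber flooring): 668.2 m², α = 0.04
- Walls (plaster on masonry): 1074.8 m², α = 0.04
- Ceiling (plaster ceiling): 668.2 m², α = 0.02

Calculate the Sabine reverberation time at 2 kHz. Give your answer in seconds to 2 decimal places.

Equivalent absorption area: A = 2.6·0.02 + 668.2·0.04 + 1074.8·0.04 + 668.2·0.02 = 83.136 m².
V = 27.5·24.3·10.4 = 6949.8 m³.
Sabine: RT60 = 0.161 × 6949.8 / 83.136 = 13.46 s.

13.46 sec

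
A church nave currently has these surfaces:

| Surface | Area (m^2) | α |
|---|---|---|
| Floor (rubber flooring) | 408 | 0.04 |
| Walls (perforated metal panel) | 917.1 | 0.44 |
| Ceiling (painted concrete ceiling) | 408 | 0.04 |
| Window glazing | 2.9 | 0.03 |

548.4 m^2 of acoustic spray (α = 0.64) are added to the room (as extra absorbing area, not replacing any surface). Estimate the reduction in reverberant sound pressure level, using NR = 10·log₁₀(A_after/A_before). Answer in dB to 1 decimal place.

2.6 dB

Total absorption A_before = 408×0.04 + 917.1×0.44 + 408×0.04 + 2.9×0.03
  = 16.320 + 403.524 + 16.320 + 0.087 = 436.251 m^2 sabins.
Added absorption = 548.4 × 0.64 = 350.976 sabins.
A_after = 436.251 + 350.976 = 787.227 sabins.
Reduction = 10 log₁₀(A_after/A_before) = 10 log₁₀(1.8045) = 2.6 dB.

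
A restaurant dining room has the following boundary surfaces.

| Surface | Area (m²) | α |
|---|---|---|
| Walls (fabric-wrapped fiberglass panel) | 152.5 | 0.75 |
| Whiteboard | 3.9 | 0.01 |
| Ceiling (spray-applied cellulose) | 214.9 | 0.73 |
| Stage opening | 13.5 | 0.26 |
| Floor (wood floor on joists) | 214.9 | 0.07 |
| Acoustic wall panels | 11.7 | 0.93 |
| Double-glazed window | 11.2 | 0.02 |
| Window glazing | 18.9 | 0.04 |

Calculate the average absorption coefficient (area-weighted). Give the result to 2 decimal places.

0.47

S = Σ Sᵢ = 152.5 + 3.9 + 214.9 + 13.5 + 214.9 + 11.7 + 11.2 + 18.9 = 641.5 m².
Weighted sum Σ Sα = 301.705.
ᾱ = 301.705 / 641.5 = 0.47.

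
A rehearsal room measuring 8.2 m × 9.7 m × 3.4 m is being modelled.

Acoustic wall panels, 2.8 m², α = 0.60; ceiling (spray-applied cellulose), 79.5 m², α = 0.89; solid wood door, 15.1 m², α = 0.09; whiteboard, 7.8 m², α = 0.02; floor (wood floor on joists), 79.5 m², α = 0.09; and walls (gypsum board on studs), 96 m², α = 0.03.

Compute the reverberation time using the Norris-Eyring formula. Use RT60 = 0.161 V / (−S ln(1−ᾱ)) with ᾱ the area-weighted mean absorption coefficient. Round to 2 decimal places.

0.44 sec

Total surface area S = 2.8 + 79.5 + 15.1 + 7.8 + 79.5 + 96 = 280.7 m².
Absorption A = 2.8×0.60 + 79.5×0.89 + 15.1×0.09 + 7.8×0.02 + 79.5×0.09 + 96×0.03 = 83.985 sabins.
Mean coefficient ᾱ = A/S = 0.2992.
Eyring denominator: −S ln(1−ᾱ) = 99.798.
V = 8.2 × 9.7 × 3.4 = 270.436 m³.
RT60 = 0.161 × 270.436 / 99.798 = 0.44 s.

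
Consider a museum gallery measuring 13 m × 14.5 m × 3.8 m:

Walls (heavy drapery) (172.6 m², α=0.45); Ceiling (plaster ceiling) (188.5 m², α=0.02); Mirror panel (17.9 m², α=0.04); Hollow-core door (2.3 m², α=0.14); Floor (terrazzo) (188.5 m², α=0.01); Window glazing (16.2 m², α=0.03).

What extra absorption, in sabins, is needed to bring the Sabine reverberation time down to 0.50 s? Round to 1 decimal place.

A₁ = Σ Sᵢαᵢ = 172.6*0.45 + 188.5*0.02 + 17.9*0.04 + 2.3*0.14 + 188.5*0.01 + 16.2*0.03 = 84.849 sabins.
Target A₂ = 0.161·716.3/0.50 = 230.649 sabins (V = 716.3 m³).
Shortfall: 230.649 − 84.849 = 145.8 sabins.

145.8 sabins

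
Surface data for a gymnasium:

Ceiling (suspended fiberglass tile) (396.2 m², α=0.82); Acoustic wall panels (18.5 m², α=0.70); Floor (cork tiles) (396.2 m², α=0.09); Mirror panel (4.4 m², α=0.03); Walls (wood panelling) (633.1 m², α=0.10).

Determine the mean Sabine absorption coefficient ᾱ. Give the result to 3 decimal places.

0.302

Total surface area S = 1448.4 m².
Weighted sum Σ Sα = 436.934.
ᾱ = A/S = 0.302.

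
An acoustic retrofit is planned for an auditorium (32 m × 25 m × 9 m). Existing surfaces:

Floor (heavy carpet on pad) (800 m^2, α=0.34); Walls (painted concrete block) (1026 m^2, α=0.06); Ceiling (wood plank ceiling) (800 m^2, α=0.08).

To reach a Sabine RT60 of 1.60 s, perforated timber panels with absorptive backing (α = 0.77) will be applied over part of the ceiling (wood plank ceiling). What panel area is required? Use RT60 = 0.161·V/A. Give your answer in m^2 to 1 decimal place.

Equivalent absorption area: A₁ = 800*0.34 + 1026*0.06 + 800*0.08 = 397.560 m^2.
Required A₂ = 0.161·7200/1.60 = 724.500 sabins.
ΔA needed = 724.500 − 397.560 = 326.940 sabins.
Net gain per m^2: Δα = 0.77 − 0.08 = 0.69.
Panel area = 326.940 / 0.69 = 473.8 m^2.

473.8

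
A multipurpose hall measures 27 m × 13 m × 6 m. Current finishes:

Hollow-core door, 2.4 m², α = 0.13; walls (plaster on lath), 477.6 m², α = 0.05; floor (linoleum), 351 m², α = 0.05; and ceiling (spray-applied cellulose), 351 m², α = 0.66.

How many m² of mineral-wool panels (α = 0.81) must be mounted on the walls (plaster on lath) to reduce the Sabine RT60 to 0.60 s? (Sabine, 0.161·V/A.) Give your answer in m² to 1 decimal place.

383.8

A₁ = Σ Sᵢαᵢ = 2.4*0.13 + 477.6*0.05 + 351*0.05 + 351*0.66 = 273.402 sabins.
V = 2106 m³. Target absorption A₂ = 0.161 × 2106 / 0.60 = 565.110 sabins.
Absorption to add: 565.110 − 273.402 = 291.708 sabins.
Net gain per m²: Δα = 0.81 − 0.05 = 0.76.
Panel area = 291.708 / 0.76 = 383.8 m².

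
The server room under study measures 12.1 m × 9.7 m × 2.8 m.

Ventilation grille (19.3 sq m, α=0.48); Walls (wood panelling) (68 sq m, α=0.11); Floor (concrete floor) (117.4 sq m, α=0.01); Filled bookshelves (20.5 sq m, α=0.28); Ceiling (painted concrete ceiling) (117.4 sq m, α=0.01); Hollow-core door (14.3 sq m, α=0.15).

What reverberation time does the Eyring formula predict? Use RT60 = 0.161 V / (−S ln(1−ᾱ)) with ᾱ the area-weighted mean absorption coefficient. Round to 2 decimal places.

Total surface area S = 19.3 + 68 + 117.4 + 20.5 + 117.4 + 14.3 = 356.9 sq m.
Absorption A = 19.3×0.48 + 68×0.11 + 117.4×0.01 + 20.5×0.28 + 117.4×0.01 + 14.3×0.15 = 26.977 sabins.
Mean coefficient ᾱ = A/S = 0.0756.
−S·ln(1−ᾱ) = −356.9 × ln(1 − 0.0756) = 28.056.
V = 12.1 × 9.7 × 2.8 = 328.636 m³.
RT60 = 0.161 × 328.636 / 28.056 = 1.89 s.

1.89 sec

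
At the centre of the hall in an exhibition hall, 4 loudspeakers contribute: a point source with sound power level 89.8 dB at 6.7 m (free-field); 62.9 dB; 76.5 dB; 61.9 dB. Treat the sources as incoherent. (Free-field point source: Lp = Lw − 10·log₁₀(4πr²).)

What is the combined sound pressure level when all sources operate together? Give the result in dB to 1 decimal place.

Source at 6.7 m: Lp = 89.8 − 10·log₁₀(4π·6.7²) = 89.8 − 10·log₁₀(564.104) = 62.3 dB.
Σ 10^(Lᵢ/10) = 4.987e+07.
Combined level = 10 log₁₀(4.987e+07) = 77.0 dB.

77.0 dB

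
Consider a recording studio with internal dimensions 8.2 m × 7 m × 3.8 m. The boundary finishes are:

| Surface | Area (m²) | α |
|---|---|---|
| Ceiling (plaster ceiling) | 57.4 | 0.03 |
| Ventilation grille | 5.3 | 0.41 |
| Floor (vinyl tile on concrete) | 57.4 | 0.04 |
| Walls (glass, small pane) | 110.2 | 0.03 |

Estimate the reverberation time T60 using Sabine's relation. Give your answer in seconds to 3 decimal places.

3.698 seconds

Summing Sᵢαᵢ: 1.722 + 2.173 + 2.296 + 3.306 → A = 9.497 sabins.
Volume V = 8.2 × 7 × 3.8 = 218.12 m³.
RT60 = 0.161 · V / A = 0.161 × 218.12 / 9.497 = 3.698 s.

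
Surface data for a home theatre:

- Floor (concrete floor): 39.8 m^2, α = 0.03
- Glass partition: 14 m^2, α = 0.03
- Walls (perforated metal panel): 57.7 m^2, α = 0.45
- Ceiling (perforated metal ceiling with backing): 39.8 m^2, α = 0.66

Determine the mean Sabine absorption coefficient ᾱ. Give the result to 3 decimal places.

0.356

Total surface area S = 151.3 m^2.
Weighted sum Σ Sα = 53.847.
ᾱ = A/S = 0.356.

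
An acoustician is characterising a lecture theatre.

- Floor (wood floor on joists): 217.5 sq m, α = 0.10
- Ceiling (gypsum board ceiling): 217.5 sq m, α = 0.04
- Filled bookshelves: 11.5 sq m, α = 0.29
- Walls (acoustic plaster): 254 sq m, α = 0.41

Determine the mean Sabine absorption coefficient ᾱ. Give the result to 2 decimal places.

0.20

Total surface area S = 700.5 sq m.
Weighted sum Σ Sα = 137.925.
ᾱ = 137.925 / 700.5 = 0.20.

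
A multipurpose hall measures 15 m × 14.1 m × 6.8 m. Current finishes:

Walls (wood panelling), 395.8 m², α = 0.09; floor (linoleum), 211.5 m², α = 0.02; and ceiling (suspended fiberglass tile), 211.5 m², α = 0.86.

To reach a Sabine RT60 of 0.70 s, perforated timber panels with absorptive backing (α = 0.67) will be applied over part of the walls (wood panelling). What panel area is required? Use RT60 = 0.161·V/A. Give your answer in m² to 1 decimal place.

Equivalent absorption area: A₁ = 395.8×0.09 + 211.5×0.02 + 211.5×0.86 = 221.742 m².
Required A₂ = 0.161·1438.2/0.70 = 330.786 sabins.
ΔA needed = 330.786 − 221.742 = 109.044 sabins.
Each m² of panel replacing the walls (wood panelling) adds (0.67 − 0.09) = 0.58 sabins.
Panel area = 109.044 / 0.58 = 188.0 m².

188.0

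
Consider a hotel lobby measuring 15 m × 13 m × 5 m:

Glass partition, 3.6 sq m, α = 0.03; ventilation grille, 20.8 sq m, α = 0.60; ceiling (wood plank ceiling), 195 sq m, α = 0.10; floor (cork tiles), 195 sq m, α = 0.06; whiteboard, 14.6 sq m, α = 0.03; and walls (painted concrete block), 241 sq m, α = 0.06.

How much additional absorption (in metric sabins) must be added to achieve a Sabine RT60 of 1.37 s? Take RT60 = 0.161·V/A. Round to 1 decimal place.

Summing Sᵢαᵢ: 0.108 + 12.480 + 19.500 + 11.700 + 0.438 + 14.460 → A₁ = 58.686 sabins.
For T = 1.37 s, need A₂ = 0.161·V/T = 0.161·975/1.37 = 114.580 sabins.
Additional absorption ΔA = 114.580 − 58.686 = 55.9 sabins.

55.9 sabins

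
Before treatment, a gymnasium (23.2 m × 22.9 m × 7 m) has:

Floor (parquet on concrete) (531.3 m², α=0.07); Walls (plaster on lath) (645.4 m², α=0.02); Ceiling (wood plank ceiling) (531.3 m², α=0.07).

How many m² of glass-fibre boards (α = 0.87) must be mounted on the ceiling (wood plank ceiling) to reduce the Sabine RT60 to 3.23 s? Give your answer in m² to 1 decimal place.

A₁ = Σ Sᵢαᵢ = 531.3×0.07 + 645.4×0.02 + 531.3×0.07 = 87.290 sabins.
Required A₂ = 0.161·3718.96/3.23 = 185.372 sabins.
ΔA needed = 185.372 − 87.290 = 98.082 sabins.
Each m² of panel replacing the ceiling (wood plank ceiling) adds (0.87 − 0.07) = 0.80 sabins.
Panel area = 98.082 / 0.80 = 122.6 m².

122.6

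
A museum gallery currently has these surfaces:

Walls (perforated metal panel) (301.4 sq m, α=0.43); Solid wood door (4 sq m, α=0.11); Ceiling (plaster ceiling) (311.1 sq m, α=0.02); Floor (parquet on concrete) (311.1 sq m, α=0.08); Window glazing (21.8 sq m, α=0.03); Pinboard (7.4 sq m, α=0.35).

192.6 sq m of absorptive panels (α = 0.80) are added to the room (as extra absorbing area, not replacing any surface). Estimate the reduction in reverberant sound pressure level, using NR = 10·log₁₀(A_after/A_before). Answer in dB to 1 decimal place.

2.9 dB

Total absorption A_before = 301.4*0.43 + 4*0.11 + 311.1*0.02 + 311.1*0.08 + 21.8*0.03 + 7.4*0.35
  = 129.602 + 0.440 + 6.222 + 24.888 + 0.654 + 2.590 = 164.396 sq m sabins.
Treatment contributes 192.6·0.80 = 154.080 sabins.
New total A_after = 318.476 sabins.
Reduction = 10 log₁₀(A_after/A_before) = 10 log₁₀(1.9372) = 2.9 dB.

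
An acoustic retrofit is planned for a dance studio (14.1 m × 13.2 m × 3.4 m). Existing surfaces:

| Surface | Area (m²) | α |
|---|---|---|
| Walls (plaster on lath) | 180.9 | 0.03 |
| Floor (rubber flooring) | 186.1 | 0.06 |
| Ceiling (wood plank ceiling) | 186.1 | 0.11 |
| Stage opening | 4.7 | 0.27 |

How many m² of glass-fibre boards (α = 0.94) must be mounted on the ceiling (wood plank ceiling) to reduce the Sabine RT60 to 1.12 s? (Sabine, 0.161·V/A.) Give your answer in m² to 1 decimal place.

63.4

Summing Sᵢαᵢ: 5.427 + 11.166 + 20.471 + 1.269 → A₁ = 38.333 sabins.
Required A₂ = 0.161·632.808/1.12 = 90.966 sabins.
Absorption to add: 90.966 − 38.333 = 52.633 sabins.
Each m² of panel replacing the ceiling (wood plank ceiling) adds (0.94 − 0.11) = 0.83 sabins.
Panel area = 52.633 / 0.83 = 63.4 m².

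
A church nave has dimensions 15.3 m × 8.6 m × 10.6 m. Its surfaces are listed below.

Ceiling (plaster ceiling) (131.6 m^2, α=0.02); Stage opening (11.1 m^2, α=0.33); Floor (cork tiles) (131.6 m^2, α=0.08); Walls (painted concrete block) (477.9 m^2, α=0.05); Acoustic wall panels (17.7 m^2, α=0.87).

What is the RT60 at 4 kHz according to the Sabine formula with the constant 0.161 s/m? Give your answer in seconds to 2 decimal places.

4.00 sec

A = Σ Sᵢαᵢ = 131.6·0.02 + 11.1·0.33 + 131.6·0.08 + 477.9·0.05 + 17.7·0.87 = 56.117 sabins.
V = 15.3·8.6·10.6 = 1394.748 m³.
RT60 = 0.161 · V / A = 0.161 × 1394.748 / 56.117 = 4.00 s.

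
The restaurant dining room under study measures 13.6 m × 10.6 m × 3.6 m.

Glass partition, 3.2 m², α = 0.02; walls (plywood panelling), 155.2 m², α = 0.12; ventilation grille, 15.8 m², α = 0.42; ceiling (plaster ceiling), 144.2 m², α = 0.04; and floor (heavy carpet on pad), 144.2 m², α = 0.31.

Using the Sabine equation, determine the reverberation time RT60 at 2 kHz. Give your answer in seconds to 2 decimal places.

A = Σ Sᵢαᵢ = 3.2·0.02 + 155.2·0.12 + 15.8·0.42 + 144.2·0.04 + 144.2·0.31 = 75.794 sabins.
Volume V = 13.6 × 10.6 × 3.6 = 518.976 m³.
Sabine: RT60 = 0.161 × 518.976 / 75.794 = 1.10 s.

1.10 s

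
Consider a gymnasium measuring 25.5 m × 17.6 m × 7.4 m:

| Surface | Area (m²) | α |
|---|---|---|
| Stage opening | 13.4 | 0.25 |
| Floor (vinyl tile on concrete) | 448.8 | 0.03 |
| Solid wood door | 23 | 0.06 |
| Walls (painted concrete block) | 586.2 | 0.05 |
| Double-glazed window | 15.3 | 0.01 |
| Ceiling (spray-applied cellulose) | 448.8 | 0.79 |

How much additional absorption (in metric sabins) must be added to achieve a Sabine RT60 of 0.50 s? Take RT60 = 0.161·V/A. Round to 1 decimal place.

Summing Sᵢαᵢ: 3.350 + 13.464 + 1.380 + 29.310 + 0.153 + 354.552 → A₁ = 402.209 sabins.
V = 3321.12 m³. Required absorption A₂ = 0.161 × 3321.12 / 0.50 = 1069.401 sabins.
Shortfall: 1069.401 − 402.209 = 667.2 sabins.

667.2 sabins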